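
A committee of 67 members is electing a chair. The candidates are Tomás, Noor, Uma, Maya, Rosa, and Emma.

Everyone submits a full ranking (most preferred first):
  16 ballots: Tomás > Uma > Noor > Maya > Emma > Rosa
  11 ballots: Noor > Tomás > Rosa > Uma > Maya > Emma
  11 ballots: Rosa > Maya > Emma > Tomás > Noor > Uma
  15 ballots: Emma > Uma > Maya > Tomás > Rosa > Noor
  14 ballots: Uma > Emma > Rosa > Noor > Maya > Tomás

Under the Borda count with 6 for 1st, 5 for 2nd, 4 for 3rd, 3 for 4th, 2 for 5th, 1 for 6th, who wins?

Uma

Tomás: 16×6 + 11×5 + 11×3 + 15×3 + 14×1 = 243
Noor: 16×4 + 11×6 + 11×2 + 15×1 + 14×3 = 209
Uma: 16×5 + 11×3 + 11×1 + 15×5 + 14×6 = 283
Maya: 16×3 + 11×2 + 11×5 + 15×4 + 14×2 = 213
Rosa: 16×1 + 11×4 + 11×6 + 15×2 + 14×4 = 212
Emma: 16×2 + 11×1 + 11×4 + 15×6 + 14×5 = 247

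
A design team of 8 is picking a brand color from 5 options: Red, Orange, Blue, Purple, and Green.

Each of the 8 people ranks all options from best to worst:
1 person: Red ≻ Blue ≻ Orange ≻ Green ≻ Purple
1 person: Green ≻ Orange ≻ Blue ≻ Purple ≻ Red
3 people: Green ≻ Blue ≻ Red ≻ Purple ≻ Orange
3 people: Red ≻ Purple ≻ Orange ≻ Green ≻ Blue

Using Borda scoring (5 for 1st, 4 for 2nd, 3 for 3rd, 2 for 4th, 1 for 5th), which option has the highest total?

Red

Red: 1×5 + 1×1 + 3×3 + 3×5 = 30
Orange: 1×3 + 1×4 + 3×1 + 3×3 = 19
Blue: 1×4 + 1×3 + 3×4 + 3×1 = 22
Purple: 1×1 + 1×2 + 3×2 + 3×4 = 21
Green: 1×2 + 1×5 + 3×5 + 3×2 = 28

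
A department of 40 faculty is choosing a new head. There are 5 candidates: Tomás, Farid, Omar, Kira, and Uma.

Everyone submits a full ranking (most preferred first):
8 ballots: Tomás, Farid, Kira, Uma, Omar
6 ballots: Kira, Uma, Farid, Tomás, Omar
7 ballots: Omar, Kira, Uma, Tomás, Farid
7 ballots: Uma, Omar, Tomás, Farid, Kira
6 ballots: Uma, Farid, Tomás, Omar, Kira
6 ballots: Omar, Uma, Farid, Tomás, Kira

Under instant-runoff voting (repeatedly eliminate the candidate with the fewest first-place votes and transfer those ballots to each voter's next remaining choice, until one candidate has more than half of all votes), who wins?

Uma

Round 1: Tomás 8, Farid 0, Omar 13, Kira 6, Uma 13. Farid eliminated.
Round 2: Tomás 8, Omar 13, Kira 6, Uma 13. Kira eliminated.
Round 3: Tomás 8, Omar 13, Uma 19. Tomás eliminated.
Round 4: Omar 13, Uma 27. Uma has a majority (≥21).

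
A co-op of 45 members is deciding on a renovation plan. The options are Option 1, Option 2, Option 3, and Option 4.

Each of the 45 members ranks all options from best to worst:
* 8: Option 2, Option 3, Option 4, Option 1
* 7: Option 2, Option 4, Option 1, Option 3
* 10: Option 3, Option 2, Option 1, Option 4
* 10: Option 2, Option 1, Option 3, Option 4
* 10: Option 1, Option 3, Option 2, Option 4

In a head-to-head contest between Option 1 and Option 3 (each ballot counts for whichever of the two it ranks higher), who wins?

Option 1

Option 1 is ranked above Option 3 on 27 ballots; Option 3 above Option 1 on 18.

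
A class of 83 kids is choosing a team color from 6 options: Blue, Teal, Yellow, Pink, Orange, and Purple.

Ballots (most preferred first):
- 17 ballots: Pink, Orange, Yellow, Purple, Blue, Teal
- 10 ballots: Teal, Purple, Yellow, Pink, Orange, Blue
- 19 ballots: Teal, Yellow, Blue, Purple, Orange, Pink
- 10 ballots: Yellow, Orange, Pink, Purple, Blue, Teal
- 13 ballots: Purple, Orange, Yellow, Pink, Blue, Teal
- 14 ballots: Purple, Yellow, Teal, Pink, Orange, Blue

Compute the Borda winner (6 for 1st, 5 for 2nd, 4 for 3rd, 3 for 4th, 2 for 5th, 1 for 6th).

Blue: 17×2 + 10×1 + 19×4 + 10×2 + 13×2 + 14×1 = 180
Teal: 17×1 + 10×6 + 19×6 + 10×1 + 13×1 + 14×4 = 270
Yellow: 17×4 + 10×4 + 19×5 + 10×6 + 13×4 + 14×5 = 385
Pink: 17×6 + 10×3 + 19×1 + 10×4 + 13×3 + 14×3 = 272
Orange: 17×5 + 10×2 + 19×2 + 10×5 + 13×5 + 14×2 = 286
Purple: 17×3 + 10×5 + 19×3 + 10×3 + 13×6 + 14×6 = 350

Yellow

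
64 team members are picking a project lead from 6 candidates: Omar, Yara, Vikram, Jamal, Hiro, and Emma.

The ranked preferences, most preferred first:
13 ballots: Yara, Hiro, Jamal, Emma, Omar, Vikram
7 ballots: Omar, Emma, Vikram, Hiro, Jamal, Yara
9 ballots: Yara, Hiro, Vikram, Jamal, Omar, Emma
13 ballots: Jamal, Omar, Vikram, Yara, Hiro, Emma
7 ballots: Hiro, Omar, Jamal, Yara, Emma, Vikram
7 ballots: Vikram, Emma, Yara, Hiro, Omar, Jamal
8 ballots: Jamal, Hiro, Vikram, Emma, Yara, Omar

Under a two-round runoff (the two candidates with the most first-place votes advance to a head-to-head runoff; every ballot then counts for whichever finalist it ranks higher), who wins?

Jamal

Round 1 first-place votes: Omar 7, Yara 22, Vikram 7, Jamal 21, Hiro 7, Emma 0. Yara and Jamal advance.
Runoff: Yara is ranked above Jamal on 29 ballots, Jamal above Yara on 35.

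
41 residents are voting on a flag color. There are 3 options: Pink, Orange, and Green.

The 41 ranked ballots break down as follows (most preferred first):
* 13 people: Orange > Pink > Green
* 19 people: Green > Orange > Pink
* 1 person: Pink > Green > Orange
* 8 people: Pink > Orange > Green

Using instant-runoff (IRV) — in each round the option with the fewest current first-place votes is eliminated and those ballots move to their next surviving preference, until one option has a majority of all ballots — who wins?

Orange

Round 1: Pink 9, Orange 13, Green 19. Pink eliminated.
Round 2: Orange 21, Green 20. Orange has a majority (≥21).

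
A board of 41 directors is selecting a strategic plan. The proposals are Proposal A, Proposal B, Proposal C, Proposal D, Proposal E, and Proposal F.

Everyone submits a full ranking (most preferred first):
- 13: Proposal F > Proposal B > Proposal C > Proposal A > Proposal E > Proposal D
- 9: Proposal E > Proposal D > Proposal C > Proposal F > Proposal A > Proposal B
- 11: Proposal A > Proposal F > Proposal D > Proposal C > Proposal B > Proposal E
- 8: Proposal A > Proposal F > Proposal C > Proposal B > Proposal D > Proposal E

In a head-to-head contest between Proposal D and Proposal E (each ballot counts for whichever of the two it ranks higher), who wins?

Proposal D is ranked above Proposal E on 19 ballots; Proposal E above Proposal D on 22.

Proposal E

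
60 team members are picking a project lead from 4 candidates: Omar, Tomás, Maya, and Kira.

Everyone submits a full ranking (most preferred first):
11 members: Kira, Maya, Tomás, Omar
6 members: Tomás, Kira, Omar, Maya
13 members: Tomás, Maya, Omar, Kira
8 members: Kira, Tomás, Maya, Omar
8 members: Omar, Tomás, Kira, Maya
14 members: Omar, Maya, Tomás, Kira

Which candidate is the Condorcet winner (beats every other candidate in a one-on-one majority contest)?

Tomás vs Omar: 38–22
Tomás vs Maya: 35–25
Tomás vs Kira: 41–19
Tomás beats every other candidate.

Tomás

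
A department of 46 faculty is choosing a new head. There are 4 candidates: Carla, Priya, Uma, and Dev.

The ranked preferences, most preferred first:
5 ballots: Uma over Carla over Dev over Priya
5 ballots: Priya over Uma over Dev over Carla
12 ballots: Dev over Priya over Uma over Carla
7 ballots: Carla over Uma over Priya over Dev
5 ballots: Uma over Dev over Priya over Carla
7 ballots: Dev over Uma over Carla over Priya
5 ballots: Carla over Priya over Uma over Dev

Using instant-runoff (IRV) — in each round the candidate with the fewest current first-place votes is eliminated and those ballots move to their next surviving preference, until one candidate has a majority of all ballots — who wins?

Round 1: Carla 12, Priya 5, Uma 10, Dev 19. Priya eliminated.
Round 2: Carla 12, Uma 15, Dev 19. Carla eliminated.
Round 3: Uma 27, Dev 19. Uma has a majority (≥24).

Uma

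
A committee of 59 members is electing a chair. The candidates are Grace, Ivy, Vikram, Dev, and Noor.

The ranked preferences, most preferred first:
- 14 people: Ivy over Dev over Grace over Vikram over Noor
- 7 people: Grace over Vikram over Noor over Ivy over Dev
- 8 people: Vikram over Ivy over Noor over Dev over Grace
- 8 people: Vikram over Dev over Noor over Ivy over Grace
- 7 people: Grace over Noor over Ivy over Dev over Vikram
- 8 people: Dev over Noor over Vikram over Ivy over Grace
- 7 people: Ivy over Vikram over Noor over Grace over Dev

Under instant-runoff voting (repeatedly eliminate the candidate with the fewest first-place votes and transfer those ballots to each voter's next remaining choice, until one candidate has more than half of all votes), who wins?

Round 1: Grace 14, Ivy 21, Vikram 16, Dev 8, Noor 0. Noor eliminated.
Round 2: Grace 14, Ivy 21, Vikram 16, Dev 8. Dev eliminated.
Round 3: Grace 14, Ivy 21, Vikram 24. Grace eliminated.
Round 4: Ivy 28, Vikram 31. Vikram has a majority (≥30).

Vikram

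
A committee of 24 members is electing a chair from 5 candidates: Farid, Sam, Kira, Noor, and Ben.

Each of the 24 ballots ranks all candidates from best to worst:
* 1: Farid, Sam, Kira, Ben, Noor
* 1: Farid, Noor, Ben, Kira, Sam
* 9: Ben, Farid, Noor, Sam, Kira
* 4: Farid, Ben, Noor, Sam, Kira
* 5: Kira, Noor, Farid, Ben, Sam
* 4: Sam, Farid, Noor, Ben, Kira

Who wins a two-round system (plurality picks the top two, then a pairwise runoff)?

Round 1 first-place votes: Farid 6, Sam 4, Kira 5, Noor 0, Ben 9. Ben and Farid advance.
Runoff: Ben is ranked above Farid on 9 ballots, Farid above Ben on 15.

Farid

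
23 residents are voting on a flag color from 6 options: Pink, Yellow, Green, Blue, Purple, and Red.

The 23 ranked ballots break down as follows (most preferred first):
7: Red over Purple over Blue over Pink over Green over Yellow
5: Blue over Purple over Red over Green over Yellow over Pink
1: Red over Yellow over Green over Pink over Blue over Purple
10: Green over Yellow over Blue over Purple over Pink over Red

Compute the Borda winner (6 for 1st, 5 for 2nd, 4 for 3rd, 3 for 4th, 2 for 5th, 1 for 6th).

Blue

Pink: 7×3 + 5×1 + 1×3 + 10×2 = 49
Yellow: 7×1 + 5×2 + 1×5 + 10×5 = 72
Green: 7×2 + 5×3 + 1×4 + 10×6 = 93
Blue: 7×4 + 5×6 + 1×2 + 10×4 = 100
Purple: 7×5 + 5×5 + 1×1 + 10×3 = 91
Red: 7×6 + 5×4 + 1×6 + 10×1 = 78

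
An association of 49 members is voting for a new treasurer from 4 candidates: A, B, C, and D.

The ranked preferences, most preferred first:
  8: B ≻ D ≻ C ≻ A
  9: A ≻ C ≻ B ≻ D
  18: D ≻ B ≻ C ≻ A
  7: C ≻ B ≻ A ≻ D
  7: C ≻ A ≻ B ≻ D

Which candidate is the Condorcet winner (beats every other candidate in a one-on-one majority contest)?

B

B vs A: 33–16
B vs C: 26–23
B vs D: 31–18
B beats every other candidate.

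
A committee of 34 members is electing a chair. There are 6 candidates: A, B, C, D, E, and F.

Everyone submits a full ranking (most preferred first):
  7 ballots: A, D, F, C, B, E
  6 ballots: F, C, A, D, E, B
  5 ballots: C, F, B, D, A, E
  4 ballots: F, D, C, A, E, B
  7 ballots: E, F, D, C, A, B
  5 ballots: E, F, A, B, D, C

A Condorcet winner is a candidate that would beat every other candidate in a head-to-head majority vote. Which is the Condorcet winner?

F vs A: 27–7
F vs B: 34–0
F vs C: 29–5
F vs D: 27–7
F vs E: 22–12
F beats every other candidate.

F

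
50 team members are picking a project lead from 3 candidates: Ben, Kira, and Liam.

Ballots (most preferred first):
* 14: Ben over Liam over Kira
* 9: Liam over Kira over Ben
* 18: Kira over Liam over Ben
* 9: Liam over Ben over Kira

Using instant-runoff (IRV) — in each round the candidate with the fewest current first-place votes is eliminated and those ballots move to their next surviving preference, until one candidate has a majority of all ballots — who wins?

Liam

Round 1: Ben 14, Kira 18, Liam 18. Ben eliminated.
Round 2: Kira 18, Liam 32. Liam has a majority (≥26).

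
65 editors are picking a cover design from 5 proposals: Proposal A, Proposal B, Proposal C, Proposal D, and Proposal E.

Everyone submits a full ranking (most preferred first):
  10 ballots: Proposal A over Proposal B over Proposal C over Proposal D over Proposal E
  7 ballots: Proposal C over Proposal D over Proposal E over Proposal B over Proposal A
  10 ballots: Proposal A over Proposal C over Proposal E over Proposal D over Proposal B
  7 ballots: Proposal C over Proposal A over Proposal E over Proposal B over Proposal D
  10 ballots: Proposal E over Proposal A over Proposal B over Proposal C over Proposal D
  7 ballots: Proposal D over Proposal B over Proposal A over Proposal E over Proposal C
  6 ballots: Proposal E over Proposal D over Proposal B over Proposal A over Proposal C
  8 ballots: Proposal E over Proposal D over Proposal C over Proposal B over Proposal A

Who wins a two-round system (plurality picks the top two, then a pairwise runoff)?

Round 1 first-place votes: Proposal A 20, Proposal B 0, Proposal C 14, Proposal D 7, Proposal E 24. Proposal E and Proposal A advance.
Runoff: Proposal E is ranked above Proposal A on 31 ballots, Proposal A above Proposal E on 34.

Proposal A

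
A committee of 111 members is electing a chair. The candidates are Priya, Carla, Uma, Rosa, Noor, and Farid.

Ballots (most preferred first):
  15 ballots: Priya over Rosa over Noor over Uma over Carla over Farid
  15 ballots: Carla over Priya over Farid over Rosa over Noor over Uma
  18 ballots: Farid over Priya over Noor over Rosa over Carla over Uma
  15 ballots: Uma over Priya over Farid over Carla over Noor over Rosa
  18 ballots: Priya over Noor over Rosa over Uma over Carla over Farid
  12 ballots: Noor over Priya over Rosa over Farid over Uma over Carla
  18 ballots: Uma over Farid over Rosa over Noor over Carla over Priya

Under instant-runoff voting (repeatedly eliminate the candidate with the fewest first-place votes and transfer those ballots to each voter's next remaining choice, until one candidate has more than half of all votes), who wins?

Priya

Round 1: Priya 33, Carla 15, Uma 33, Rosa 0, Noor 12, Farid 18. Rosa eliminated.
Round 2: Priya 33, Carla 15, Uma 33, Noor 12, Farid 18. Noor eliminated.
Round 3: Priya 45, Carla 15, Uma 33, Farid 18. Carla eliminated.
Round 4: Priya 60, Uma 33, Farid 18. Priya has a majority (≥56).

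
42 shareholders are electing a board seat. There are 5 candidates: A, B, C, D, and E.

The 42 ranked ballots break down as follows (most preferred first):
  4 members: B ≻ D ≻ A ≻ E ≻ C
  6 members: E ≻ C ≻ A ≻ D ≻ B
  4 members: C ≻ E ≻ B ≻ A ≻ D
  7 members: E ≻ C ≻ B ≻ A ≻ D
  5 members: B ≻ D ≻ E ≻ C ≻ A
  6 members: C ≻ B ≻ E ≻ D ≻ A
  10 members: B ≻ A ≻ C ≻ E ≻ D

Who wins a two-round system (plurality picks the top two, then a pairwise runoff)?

B

Round 1 first-place votes: A 0, B 19, C 10, D 0, E 13. B and E advance.
Runoff: B is ranked above E on 25 ballots, E above B on 17.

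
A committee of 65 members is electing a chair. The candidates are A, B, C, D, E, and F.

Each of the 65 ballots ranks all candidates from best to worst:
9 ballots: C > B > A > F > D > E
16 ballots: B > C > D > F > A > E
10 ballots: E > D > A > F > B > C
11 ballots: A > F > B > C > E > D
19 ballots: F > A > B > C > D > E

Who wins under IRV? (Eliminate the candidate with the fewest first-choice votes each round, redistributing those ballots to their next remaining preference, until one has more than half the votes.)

A

Round 1: A 11, B 16, C 9, D 0, E 10, F 19. D eliminated.
Round 2: A 11, B 16, C 9, E 10, F 19. C eliminated.
Round 3: A 11, B 25, E 10, F 19. E eliminated.
Round 4: A 21, B 25, F 19. F eliminated.
Round 5: A 40, B 25. A has a majority (≥33).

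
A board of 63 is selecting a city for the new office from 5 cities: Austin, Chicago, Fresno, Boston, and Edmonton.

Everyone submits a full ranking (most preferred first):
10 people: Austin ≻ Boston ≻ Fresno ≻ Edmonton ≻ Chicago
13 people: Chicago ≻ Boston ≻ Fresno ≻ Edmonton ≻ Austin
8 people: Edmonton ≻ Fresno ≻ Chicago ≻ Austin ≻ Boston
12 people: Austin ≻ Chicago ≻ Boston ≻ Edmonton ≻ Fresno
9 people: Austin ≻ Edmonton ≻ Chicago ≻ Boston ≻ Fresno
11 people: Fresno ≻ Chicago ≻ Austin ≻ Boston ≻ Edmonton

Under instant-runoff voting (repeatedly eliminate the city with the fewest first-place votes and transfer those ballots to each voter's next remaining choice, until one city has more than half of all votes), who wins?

Fresno

Round 1: Austin 31, Chicago 13, Fresno 11, Boston 0, Edmonton 8. Boston eliminated.
Round 2: Austin 31, Chicago 13, Fresno 11, Edmonton 8. Edmonton eliminated.
Round 3: Austin 31, Chicago 13, Fresno 19. Chicago eliminated.
Round 4: Austin 31, Fresno 32. Fresno has a majority (≥32).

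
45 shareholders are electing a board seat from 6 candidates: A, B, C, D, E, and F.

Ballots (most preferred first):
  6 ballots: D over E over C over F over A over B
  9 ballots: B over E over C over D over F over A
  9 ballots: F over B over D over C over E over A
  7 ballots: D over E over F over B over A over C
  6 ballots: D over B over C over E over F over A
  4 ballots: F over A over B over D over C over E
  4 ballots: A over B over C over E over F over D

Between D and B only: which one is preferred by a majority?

B

D is ranked above B on 19 ballots; B above D on 26.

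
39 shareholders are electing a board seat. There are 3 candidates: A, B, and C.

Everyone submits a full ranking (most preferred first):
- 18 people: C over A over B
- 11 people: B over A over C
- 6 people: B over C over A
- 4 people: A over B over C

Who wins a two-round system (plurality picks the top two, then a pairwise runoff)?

B

Round 1 first-place votes: A 4, B 17, C 18. C and B advance.
Runoff: C is ranked above B on 18 ballots, B above C on 21.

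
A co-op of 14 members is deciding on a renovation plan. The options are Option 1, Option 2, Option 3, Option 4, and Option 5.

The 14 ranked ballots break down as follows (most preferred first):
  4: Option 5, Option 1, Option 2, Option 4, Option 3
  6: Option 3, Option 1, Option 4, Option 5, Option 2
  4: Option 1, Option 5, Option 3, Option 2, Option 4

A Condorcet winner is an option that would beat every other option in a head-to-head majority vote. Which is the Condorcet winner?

Option 1 vs Option 2: 14–0
Option 1 vs Option 3: 8–6
Option 1 vs Option 4: 14–0
Option 1 vs Option 5: 10–4
Option 1 beats every other option.

Option 1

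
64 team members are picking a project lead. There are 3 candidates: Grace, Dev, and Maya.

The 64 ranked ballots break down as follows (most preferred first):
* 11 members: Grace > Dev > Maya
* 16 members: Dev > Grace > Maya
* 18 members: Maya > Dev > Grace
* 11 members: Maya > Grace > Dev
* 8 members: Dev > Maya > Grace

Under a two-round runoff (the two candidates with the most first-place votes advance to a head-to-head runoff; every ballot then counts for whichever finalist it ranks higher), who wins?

Round 1 first-place votes: Grace 11, Dev 24, Maya 29. Maya and Dev advance.
Runoff: Maya is ranked above Dev on 29 ballots, Dev above Maya on 35.

Dev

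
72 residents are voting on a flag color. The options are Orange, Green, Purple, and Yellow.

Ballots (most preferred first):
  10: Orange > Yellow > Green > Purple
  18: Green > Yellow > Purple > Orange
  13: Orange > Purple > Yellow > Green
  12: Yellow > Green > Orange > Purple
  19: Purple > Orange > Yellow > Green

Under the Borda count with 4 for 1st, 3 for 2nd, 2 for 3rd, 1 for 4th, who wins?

Orange: 10×4 + 18×1 + 13×4 + 12×2 + 19×3 = 191
Green: 10×2 + 18×4 + 13×1 + 12×3 + 19×1 = 160
Purple: 10×1 + 18×2 + 13×3 + 12×1 + 19×4 = 173
Yellow: 10×3 + 18×3 + 13×2 + 12×4 + 19×2 = 196

Yellow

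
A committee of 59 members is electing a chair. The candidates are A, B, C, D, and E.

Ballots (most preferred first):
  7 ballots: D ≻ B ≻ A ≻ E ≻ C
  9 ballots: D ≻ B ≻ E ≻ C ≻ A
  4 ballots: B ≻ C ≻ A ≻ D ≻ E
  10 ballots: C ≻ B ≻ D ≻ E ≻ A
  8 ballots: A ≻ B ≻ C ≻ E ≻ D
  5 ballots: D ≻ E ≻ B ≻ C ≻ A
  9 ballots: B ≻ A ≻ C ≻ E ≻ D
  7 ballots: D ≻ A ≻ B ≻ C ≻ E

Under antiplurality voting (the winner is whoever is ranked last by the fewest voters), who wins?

B

Last-place votes: A 24, B 0, C 7, D 17, E 11.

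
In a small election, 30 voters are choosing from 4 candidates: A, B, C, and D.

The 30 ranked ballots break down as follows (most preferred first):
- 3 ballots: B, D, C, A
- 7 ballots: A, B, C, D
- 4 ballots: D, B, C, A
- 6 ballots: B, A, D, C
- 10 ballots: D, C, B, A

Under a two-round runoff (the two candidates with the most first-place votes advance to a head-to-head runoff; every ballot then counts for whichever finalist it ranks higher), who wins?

B

Round 1 first-place votes: A 7, B 9, C 0, D 14. D and B advance.
Runoff: D is ranked above B on 14 ballots, B above D on 16.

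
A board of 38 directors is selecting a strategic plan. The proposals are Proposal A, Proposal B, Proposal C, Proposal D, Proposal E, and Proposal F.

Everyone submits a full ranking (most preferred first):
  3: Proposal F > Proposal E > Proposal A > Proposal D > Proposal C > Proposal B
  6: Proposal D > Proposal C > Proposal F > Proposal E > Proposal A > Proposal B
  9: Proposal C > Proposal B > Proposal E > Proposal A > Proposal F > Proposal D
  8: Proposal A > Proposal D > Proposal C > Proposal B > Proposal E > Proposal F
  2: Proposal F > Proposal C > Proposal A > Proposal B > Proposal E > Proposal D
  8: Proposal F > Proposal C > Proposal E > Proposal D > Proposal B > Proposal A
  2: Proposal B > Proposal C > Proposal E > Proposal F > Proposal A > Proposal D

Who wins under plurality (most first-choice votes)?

Proposal F

First-place votes: Proposal A 8, Proposal B 2, Proposal C 9, Proposal D 6, Proposal E 0, Proposal F 13.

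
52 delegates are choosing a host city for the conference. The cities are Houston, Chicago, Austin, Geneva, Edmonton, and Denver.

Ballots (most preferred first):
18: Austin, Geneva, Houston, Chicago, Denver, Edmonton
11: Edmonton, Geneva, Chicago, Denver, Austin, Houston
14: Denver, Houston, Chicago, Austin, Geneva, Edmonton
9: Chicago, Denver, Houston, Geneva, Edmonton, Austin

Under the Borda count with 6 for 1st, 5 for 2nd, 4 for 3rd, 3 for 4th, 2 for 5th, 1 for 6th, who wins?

Houston: 18×4 + 11×1 + 14×5 + 9×4 = 189
Chicago: 18×3 + 11×4 + 14×4 + 9×6 = 208
Austin: 18×6 + 11×2 + 14×3 + 9×1 = 181
Geneva: 18×5 + 11×5 + 14×2 + 9×3 = 200
Edmonton: 18×1 + 11×6 + 14×1 + 9×2 = 116
Denver: 18×2 + 11×3 + 14×6 + 9×5 = 198

Chicago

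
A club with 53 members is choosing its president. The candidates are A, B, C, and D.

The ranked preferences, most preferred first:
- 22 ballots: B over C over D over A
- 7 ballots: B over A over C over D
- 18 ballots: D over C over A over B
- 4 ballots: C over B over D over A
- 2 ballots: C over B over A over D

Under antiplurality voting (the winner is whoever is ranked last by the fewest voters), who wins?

C

Last-place votes: A 26, B 18, C 0, D 9.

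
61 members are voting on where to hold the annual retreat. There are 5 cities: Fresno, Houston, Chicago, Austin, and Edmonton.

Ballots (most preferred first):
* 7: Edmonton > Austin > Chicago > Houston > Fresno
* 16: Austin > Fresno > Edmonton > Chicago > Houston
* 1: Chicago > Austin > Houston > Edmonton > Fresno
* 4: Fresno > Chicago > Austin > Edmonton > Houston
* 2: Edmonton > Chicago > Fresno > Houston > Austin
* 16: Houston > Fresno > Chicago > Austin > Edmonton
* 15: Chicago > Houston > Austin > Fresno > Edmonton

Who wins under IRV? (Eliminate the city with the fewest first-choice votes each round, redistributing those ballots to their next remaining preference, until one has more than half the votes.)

Round 1: Fresno 4, Houston 16, Chicago 16, Austin 16, Edmonton 9. Fresno eliminated.
Round 2: Houston 16, Chicago 20, Austin 16, Edmonton 9. Edmonton eliminated.
Round 3: Houston 16, Chicago 22, Austin 23. Houston eliminated.
Round 4: Chicago 38, Austin 23. Chicago has a majority (≥31).

Chicago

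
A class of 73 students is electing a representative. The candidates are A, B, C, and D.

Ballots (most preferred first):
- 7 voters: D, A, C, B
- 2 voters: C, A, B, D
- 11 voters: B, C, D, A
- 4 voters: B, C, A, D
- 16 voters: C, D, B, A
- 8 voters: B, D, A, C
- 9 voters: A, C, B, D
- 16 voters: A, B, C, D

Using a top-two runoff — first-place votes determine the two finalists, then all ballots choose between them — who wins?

B

Round 1 first-place votes: A 25, B 23, C 18, D 7. A and B advance.
Runoff: A is ranked above B on 34 ballots, B above A on 39.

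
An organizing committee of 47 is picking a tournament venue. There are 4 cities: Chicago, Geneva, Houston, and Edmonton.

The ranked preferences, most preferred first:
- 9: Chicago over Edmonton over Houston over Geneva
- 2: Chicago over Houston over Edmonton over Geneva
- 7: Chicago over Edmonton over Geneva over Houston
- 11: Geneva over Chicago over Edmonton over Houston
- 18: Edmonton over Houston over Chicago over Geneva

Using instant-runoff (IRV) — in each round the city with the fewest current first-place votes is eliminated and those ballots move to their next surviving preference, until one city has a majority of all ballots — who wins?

Round 1: Chicago 18, Geneva 11, Houston 0, Edmonton 18. Houston eliminated.
Round 2: Chicago 18, Geneva 11, Edmonton 18. Geneva eliminated.
Round 3: Chicago 29, Edmonton 18. Chicago has a majority (≥24).

Chicago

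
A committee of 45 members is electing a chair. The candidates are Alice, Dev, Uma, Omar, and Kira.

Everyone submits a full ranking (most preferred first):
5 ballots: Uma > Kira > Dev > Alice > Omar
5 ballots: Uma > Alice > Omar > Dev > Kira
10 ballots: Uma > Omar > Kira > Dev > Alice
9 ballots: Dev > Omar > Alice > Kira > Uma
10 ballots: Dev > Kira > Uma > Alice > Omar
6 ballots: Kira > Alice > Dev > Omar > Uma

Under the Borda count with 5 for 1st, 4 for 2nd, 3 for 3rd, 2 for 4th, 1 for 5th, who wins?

Dev

Alice: 5×2 + 5×4 + 10×1 + 9×3 + 10×2 + 6×4 = 111
Dev: 5×3 + 5×2 + 10×2 + 9×5 + 10×5 + 6×3 = 158
Uma: 5×5 + 5×5 + 10×5 + 9×1 + 10×3 + 6×1 = 145
Omar: 5×1 + 5×3 + 10×4 + 9×4 + 10×1 + 6×2 = 118
Kira: 5×4 + 5×1 + 10×3 + 9×2 + 10×4 + 6×5 = 143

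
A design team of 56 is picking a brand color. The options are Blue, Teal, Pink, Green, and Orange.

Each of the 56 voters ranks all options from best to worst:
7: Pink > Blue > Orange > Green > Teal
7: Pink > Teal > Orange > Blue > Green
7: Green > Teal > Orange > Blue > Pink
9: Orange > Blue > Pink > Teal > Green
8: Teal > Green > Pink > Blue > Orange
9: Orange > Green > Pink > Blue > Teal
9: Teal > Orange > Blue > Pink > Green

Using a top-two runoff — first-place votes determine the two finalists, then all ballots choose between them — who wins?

Round 1 first-place votes: Blue 0, Teal 17, Pink 14, Green 7, Orange 18. Orange and Teal advance.
Runoff: Orange is ranked above Teal on 25 ballots, Teal above Orange on 31.

Teal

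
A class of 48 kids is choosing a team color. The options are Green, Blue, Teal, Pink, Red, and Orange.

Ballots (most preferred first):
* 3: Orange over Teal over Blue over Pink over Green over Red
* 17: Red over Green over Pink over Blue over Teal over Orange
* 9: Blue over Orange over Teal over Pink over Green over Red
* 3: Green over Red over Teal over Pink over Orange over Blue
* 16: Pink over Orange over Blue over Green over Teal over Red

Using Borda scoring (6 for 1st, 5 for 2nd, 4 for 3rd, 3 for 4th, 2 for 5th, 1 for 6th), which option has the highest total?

Pink

Green: 3×2 + 17×5 + 9×2 + 3×6 + 16×3 = 175
Blue: 3×4 + 17×3 + 9×6 + 3×1 + 16×4 = 184
Teal: 3×5 + 17×2 + 9×4 + 3×4 + 16×2 = 129
Pink: 3×3 + 17×4 + 9×3 + 3×3 + 16×6 = 209
Red: 3×1 + 17×6 + 9×1 + 3×5 + 16×1 = 145
Orange: 3×6 + 17×1 + 9×5 + 3×2 + 16×5 = 166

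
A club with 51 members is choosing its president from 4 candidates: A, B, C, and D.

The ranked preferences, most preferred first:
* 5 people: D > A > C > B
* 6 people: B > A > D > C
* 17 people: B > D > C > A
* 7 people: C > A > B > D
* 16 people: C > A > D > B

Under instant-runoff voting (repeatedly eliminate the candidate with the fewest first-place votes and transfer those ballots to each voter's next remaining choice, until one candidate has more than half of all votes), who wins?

Round 1: A 0, B 23, C 23, D 5. A eliminated.
Round 2: B 23, C 23, D 5. D eliminated.
Round 3: B 23, C 28. C has a majority (≥26).

C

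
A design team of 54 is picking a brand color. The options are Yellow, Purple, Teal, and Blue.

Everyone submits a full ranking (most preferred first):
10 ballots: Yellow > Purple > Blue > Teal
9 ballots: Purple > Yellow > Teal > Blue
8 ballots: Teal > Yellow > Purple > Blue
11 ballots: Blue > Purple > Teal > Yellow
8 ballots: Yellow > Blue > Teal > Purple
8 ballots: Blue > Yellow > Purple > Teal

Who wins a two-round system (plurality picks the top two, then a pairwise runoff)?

Round 1 first-place votes: Yellow 18, Purple 9, Teal 8, Blue 19. Blue and Yellow advance.
Runoff: Blue is ranked above Yellow on 19 ballots, Yellow above Blue on 35.

Yellow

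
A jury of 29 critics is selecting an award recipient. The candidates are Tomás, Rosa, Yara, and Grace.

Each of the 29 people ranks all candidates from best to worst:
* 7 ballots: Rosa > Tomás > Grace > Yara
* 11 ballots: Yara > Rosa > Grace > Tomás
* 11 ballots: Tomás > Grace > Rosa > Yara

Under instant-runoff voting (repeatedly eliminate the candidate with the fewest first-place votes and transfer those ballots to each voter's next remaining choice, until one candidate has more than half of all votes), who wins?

Tomás

Round 1: Tomás 11, Rosa 7, Yara 11, Grace 0. Grace eliminated.
Round 2: Tomás 11, Rosa 7, Yara 11. Rosa eliminated.
Round 3: Tomás 18, Yara 11. Tomás has a majority (≥15).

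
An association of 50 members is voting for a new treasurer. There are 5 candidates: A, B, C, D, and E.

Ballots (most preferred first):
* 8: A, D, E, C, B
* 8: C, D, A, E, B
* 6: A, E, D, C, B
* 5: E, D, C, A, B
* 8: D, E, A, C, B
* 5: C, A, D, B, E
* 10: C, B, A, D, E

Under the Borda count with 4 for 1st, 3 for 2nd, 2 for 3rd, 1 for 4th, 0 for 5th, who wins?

A

A: 8×4 + 8×2 + 6×4 + 5×1 + 8×2 + 5×3 + 10×2 = 128
B: 8×0 + 8×0 + 6×0 + 5×0 + 8×0 + 5×1 + 10×3 = 35
C: 8×1 + 8×4 + 6×1 + 5×2 + 8×1 + 5×4 + 10×4 = 124
D: 8×3 + 8×3 + 6×2 + 5×3 + 8×4 + 5×2 + 10×1 = 127
E: 8×2 + 8×1 + 6×3 + 5×4 + 8×3 + 5×0 + 10×0 = 86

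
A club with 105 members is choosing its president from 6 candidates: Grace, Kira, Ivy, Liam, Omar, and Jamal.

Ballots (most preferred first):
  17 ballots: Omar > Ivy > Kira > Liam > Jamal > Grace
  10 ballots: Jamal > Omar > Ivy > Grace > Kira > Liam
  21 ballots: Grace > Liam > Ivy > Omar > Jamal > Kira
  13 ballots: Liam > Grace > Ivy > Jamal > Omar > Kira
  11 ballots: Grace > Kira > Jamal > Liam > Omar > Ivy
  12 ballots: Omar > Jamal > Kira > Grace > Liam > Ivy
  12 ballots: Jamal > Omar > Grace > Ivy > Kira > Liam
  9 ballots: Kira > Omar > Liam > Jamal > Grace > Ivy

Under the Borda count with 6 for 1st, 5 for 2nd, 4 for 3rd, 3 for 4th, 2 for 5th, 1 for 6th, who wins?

Omar

Grace: 17×1 + 10×3 + 21×6 + 13×5 + 11×6 + 12×3 + 12×4 + 9×2 = 406
Kira: 17×4 + 10×2 + 21×1 + 13×1 + 11×5 + 12×4 + 12×2 + 9×6 = 303
Ivy: 17×5 + 10×4 + 21×4 + 13×4 + 11×1 + 12×1 + 12×3 + 9×1 = 329
Liam: 17×3 + 10×1 + 21×5 + 13×6 + 11×3 + 12×2 + 12×1 + 9×4 = 349
Omar: 17×6 + 10×5 + 21×3 + 13×2 + 11×2 + 12×6 + 12×5 + 9×5 = 440
Jamal: 17×2 + 10×6 + 21×2 + 13×3 + 11×4 + 12×5 + 12×6 + 9×3 = 378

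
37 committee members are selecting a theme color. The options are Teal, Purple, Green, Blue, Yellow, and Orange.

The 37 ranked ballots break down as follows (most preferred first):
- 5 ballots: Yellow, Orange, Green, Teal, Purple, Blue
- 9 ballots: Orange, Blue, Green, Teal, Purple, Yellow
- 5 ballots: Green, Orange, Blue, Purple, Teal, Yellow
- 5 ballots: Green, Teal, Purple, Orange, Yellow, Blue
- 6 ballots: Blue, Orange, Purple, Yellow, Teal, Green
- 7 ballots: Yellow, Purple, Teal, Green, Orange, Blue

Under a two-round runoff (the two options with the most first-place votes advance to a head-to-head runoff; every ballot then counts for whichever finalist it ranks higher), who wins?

Round 1 first-place votes: Teal 0, Purple 0, Green 10, Blue 6, Yellow 12, Orange 9. Yellow and Green advance.
Runoff: Yellow is ranked above Green on 18 ballots, Green above Yellow on 19.

Green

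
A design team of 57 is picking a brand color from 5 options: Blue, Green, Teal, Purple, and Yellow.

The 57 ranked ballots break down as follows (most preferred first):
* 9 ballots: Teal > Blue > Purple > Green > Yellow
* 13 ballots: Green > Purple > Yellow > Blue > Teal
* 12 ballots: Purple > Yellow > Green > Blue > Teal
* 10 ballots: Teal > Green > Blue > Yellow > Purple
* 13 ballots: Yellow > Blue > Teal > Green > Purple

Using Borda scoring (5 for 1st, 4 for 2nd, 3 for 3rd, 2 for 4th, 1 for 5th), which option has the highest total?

Blue: 9×4 + 13×2 + 12×2 + 10×3 + 13×4 = 168
Green: 9×2 + 13×5 + 12×3 + 10×4 + 13×2 = 185
Teal: 9×5 + 13×1 + 12×1 + 10×5 + 13×3 = 159
Purple: 9×3 + 13×4 + 12×5 + 10×1 + 13×1 = 162
Yellow: 9×1 + 13×3 + 12×4 + 10×2 + 13×5 = 181

Green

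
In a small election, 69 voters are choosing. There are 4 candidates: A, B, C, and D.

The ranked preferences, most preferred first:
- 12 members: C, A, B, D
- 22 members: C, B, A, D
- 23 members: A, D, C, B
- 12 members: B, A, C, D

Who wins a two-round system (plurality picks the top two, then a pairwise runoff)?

A

Round 1 first-place votes: A 23, B 12, C 34, D 0. C and A advance.
Runoff: C is ranked above A on 34 ballots, A above C on 35.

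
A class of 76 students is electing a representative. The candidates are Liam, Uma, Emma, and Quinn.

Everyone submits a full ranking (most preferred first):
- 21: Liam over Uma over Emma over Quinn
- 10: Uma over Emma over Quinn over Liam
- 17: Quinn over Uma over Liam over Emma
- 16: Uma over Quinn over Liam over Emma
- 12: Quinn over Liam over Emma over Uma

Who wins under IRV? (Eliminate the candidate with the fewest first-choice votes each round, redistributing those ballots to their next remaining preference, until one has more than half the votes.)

Uma

Round 1: Liam 21, Uma 26, Emma 0, Quinn 29. Emma eliminated.
Round 2: Liam 21, Uma 26, Quinn 29. Liam eliminated.
Round 3: Uma 47, Quinn 29. Uma has a majority (≥39).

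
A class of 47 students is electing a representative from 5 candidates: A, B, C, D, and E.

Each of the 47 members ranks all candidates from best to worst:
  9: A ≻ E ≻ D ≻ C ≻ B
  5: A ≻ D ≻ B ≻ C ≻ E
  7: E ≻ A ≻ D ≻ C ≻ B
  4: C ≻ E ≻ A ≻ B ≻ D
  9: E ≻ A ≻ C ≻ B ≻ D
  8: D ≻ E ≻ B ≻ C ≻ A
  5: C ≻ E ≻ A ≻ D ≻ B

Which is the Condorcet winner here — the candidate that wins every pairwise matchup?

E vs A: 33–14
E vs B: 42–5
E vs C: 33–14
E vs D: 34–13
E beats every other candidate.

E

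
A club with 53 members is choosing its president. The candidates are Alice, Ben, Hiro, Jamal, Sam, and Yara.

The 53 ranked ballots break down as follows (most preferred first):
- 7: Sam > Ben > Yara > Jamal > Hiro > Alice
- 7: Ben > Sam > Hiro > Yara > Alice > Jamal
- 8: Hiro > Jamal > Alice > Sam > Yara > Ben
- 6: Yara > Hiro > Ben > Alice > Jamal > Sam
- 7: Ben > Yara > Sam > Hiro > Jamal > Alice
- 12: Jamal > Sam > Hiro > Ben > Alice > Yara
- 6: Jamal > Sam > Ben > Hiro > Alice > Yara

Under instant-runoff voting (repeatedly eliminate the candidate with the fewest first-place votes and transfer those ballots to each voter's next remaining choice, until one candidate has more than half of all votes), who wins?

Round 1: Alice 0, Ben 14, Hiro 8, Jamal 18, Sam 7, Yara 6. Alice eliminated.
Round 2: Ben 14, Hiro 8, Jamal 18, Sam 7, Yara 6. Yara eliminated.
Round 3: Ben 14, Hiro 14, Jamal 18, Sam 7. Sam eliminated.
Round 4: Ben 21, Hiro 14, Jamal 18. Hiro eliminated.
Round 5: Ben 27, Jamal 26. Ben has a majority (≥27).

Ben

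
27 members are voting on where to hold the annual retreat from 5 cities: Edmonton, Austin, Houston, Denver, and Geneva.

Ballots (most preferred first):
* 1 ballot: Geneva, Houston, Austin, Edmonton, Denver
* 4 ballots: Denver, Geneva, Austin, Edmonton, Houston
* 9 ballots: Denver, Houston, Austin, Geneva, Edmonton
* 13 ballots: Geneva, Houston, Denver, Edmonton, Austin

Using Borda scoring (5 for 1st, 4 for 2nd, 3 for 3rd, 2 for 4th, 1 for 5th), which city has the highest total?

Denver

Edmonton: 1×2 + 4×2 + 9×1 + 13×2 = 45
Austin: 1×3 + 4×3 + 9×3 + 13×1 = 55
Houston: 1×4 + 4×1 + 9×4 + 13×4 = 96
Denver: 1×1 + 4×5 + 9×5 + 13×3 = 105
Geneva: 1×5 + 4×4 + 9×2 + 13×5 = 104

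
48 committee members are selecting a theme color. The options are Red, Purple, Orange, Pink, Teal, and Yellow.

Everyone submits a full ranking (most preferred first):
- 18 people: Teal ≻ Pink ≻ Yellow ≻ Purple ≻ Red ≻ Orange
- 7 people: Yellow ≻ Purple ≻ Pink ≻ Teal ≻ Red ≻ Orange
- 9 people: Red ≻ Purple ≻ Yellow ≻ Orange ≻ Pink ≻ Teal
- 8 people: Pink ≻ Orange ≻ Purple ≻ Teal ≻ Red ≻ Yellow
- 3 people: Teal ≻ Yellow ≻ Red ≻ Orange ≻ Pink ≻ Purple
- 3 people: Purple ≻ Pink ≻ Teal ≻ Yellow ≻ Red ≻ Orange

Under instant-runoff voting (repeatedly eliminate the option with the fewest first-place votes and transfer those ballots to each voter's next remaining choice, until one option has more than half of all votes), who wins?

Pink

Round 1: Red 9, Purple 3, Orange 0, Pink 8, Teal 21, Yellow 7. Orange eliminated.
Round 2: Red 9, Purple 3, Pink 8, Teal 21, Yellow 7. Purple eliminated.
Round 3: Red 9, Pink 11, Teal 21, Yellow 7. Yellow eliminated.
Round 4: Red 9, Pink 18, Teal 21. Red eliminated.
Round 5: Pink 27, Teal 21. Pink has a majority (≥25).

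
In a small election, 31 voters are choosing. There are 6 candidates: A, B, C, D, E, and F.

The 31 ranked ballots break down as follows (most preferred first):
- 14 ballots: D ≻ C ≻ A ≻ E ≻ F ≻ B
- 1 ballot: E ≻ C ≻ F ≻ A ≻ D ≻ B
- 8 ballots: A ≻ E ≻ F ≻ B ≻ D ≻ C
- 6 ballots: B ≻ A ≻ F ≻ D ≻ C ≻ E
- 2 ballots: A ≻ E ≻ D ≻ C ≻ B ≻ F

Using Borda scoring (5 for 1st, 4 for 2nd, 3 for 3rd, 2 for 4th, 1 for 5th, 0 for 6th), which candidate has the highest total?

A: 14×3 + 1×2 + 8×5 + 6×4 + 2×5 = 118
B: 14×0 + 1×0 + 8×2 + 6×5 + 2×1 = 48
C: 14×4 + 1×4 + 8×0 + 6×1 + 2×2 = 70
D: 14×5 + 1×1 + 8×1 + 6×2 + 2×3 = 97
E: 14×2 + 1×5 + 8×4 + 6×0 + 2×4 = 73
F: 14×1 + 1×3 + 8×3 + 6×3 + 2×0 = 59

A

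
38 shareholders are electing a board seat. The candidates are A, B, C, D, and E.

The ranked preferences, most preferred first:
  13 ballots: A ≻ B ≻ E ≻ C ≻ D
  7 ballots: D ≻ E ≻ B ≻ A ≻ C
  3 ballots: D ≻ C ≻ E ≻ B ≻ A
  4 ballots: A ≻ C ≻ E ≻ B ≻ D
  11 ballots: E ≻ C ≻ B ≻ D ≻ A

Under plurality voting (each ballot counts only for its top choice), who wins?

First-place votes: A 17, B 0, C 0, D 10, E 11.

A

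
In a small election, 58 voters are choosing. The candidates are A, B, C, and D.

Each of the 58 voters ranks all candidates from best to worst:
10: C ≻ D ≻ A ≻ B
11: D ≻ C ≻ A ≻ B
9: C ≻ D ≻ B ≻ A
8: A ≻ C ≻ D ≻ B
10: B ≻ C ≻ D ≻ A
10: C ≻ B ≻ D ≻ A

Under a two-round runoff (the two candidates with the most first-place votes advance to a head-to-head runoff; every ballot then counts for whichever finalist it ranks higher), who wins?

C

Round 1 first-place votes: A 8, B 10, C 29, D 11. C and D advance.
Runoff: C is ranked above D on 47 ballots, D above C on 11.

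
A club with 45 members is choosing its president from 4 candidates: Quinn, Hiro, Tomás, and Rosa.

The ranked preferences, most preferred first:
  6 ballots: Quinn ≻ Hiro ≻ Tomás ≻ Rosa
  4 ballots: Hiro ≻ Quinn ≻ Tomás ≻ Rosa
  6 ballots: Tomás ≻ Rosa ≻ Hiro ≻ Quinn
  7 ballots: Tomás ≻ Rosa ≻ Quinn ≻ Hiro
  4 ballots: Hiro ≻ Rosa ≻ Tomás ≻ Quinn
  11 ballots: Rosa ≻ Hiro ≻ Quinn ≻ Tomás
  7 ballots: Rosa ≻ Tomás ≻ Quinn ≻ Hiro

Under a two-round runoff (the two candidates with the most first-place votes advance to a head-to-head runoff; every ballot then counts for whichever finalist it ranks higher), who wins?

Round 1 first-place votes: Quinn 6, Hiro 8, Tomás 13, Rosa 18. Rosa and Tomás advance.
Runoff: Rosa is ranked above Tomás on 22 ballots, Tomás above Rosa on 23.

Tomás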